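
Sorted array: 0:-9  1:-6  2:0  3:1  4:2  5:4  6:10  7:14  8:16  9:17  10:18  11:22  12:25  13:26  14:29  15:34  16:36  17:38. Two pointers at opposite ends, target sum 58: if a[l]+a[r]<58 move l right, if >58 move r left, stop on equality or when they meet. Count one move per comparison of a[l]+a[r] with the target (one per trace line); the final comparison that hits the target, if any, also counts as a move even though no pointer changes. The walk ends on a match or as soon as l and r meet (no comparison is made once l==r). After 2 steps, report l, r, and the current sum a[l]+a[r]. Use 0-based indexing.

l=2, r=17, sum=38

l=0 r=17: -9+38=29 <58, l++
l=1 r=17: -6+38=32 <58, l++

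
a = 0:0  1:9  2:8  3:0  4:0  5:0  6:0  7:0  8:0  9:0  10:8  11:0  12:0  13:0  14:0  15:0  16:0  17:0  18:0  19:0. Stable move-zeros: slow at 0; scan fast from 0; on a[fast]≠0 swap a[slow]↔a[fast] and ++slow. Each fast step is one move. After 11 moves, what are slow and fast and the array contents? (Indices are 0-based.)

slow=0 fast=0: a[fast]=0, fast++
slow=0 fast=1: a[fast]=9≠0 swap→a[0]=9, slow++,fast++
slow=1 fast=2: a[fast]=8≠0 swap→a[1]=8, slow++,fast++
slow=2 fast=3: a[fast]=0, fast++
slow=2 fast=4: a[fast]=0, fast++
slow=2 fast=5: a[fast]=0, fast++
slow=2 fast=6: a[fast]=0, fast++
slow=2 fast=7: a[fast]=0, fast++
slow=2 fast=8: a[fast]=0, fast++
slow=2 fast=9: a[fast]=0, fast++
slow=2 fast=10: a[fast]=8≠0 swap→a[2]=8, slow++,fast++

slow=3, fast=11, a=[9, 8, 8, 0, 0, 0, 0, 0, 0, 0, 0, 0, 0, 0, 0, 0, 0, 0, 0, 0]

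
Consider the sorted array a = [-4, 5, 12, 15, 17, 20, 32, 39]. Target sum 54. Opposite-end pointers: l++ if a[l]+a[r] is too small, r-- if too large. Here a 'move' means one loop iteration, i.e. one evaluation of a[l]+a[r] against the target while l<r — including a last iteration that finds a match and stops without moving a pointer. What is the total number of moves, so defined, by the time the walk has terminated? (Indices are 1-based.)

4 moves

l=1 r=8: -4+39=35 <54, l++
l=2 r=8: 5+39=44 <54, l++
l=3 r=8: 12+39=51 <54, l++
l=4 r=8: 15+39=54, found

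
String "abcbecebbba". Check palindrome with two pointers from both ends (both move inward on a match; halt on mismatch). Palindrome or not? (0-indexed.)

not a palindrome (mismatch at 2,8)

l=0 r=10: 'a'=='a', l++,r--
l=1 r=9: 'b'=='b', l++,r--
l=2 r=8: 'c'!='b', stop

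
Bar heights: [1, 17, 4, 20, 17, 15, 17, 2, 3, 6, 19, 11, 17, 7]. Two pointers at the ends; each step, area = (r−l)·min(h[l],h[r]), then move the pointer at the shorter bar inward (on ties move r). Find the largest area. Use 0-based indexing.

l=0 r=13: min(1,7)*13=13 best=13 *, l++
l=1 r=13: min(17,7)*12=84 best=84 *, r--
l=1 r=12: min(17,17)*11=187 best=187 *, r--
l=1 r=11: min(17,11)*10=110 best=187, r--
l=1 r=10: min(17,19)*9=153 best=187, l++
l=2 r=10: min(4,19)*8=32 best=187, l++
l=3 r=10: min(20,19)*7=133 best=187, r--
l=3 r=9: min(20,6)*6=36 best=187, r--
l=3 r=8: min(20,3)*5=15 best=187, r--
l=3 r=7: min(20,2)*4=8 best=187, r--
l=3 r=6: min(20,17)*3=51 best=187, r--
l=3 r=5: min(20,15)*2=30 best=187, r--
l=3 r=4: min(20,17)*1=17 best=187, r--

max area = 187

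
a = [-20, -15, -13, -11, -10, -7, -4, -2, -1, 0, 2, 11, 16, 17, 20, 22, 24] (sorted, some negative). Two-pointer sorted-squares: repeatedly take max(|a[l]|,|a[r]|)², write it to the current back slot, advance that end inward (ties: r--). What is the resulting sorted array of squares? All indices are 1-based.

[0, 1, 4, 4, 16, 49, 100, 121, 121, 169, 225, 256, 289, 400, 400, 484, 576]

l=1 r=17: |-20|<=|24| out[17]=576, r--
l=1 r=16: |-20|<=|22| out[16]=484, r--
l=1 r=15: |-20|<=|20| out[15]=400, r--
l=1 r=14: |-20|>|17| out[14]=400, l++
l=2 r=14: |-15|<=|17| out[13]=289, r--
l=2 r=13: |-15|<=|16| out[12]=256, r--
l=2 r=12: |-15|>|11| out[11]=225, l++
l=3 r=12: |-13|>|11| out[10]=169, l++
l=4 r=12: |-11|<=|11| out[9]=121, r--
l=4 r=11: |-11|>|2| out[8]=121, l++
l=5 r=11: |-10|>|2| out[7]=100, l++
l=6 r=11: |-7|>|2| out[6]=49, l++
l=7 r=11: |-4|>|2| out[5]=16, l++
l=8 r=11: |-2|<=|2| out[4]=4, r--
l=8 r=10: |-2|>|0| out[3]=4, l++
l=9 r=10: |-1|>|0| out[2]=1, l++
l=10 r=10: |0|<=|0| out[1]=0, r--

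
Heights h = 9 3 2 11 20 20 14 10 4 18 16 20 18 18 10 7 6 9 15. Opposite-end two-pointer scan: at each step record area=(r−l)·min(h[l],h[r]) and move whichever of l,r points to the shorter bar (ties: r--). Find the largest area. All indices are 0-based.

l=0 r=18: min(9,15)*18=162 best=162 *, l++
l=1 r=18: min(3,15)*17=51 best=162, l++
l=2 r=18: min(2,15)*16=32 best=162, l++
l=3 r=18: min(11,15)*15=165 best=165 *, l++
l=4 r=18: min(20,15)*14=210 best=210 *, r--
l=4 r=17: min(20,9)*13=117 best=210, r--
l=4 r=16: min(20,6)*12=72 best=210, r--
l=4 r=15: min(20,7)*11=77 best=210, r--
l=4 r=14: min(20,10)*10=100 best=210, r--
l=4 r=13: min(20,18)*9=162 best=210, r--
l=4 r=12: min(20,18)*8=144 best=210, r--
l=4 r=11: min(20,20)*7=140 best=210, r--
l=4 r=10: min(20,16)*6=96 best=210, r--
l=4 r=9: min(20,18)*5=90 best=210, r--
l=4 r=8: min(20,4)*4=16 best=210, r--
l=4 r=7: min(20,10)*3=30 best=210, r--
l=4 r=6: min(20,14)*2=28 best=210, r--
l=4 r=5: min(20,20)*1=20 best=210, r--

max area = 210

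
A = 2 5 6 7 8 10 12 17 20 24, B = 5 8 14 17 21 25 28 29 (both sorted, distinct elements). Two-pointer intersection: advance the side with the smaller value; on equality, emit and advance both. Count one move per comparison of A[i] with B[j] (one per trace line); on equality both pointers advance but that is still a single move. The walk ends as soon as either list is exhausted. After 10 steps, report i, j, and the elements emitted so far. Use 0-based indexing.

[i=0,j=0] 2<5 → i++
[i=1,j=0] 5==5 emit → i++,j++
[i=2,j=1] 6<8 → i++
[i=3,j=1] 7<8 → i++
[i=4,j=1] 8==8 emit → i++,j++
[i=5,j=2] 10<14 → i++
[i=6,j=2] 12<14 → i++
[i=7,j=2] 17>14 → j++
[i=7,j=3] 17==17 emit → i++,j++
[i=8,j=4] 20<21 → i++

i=9, j=4, emitted=[5, 8, 17]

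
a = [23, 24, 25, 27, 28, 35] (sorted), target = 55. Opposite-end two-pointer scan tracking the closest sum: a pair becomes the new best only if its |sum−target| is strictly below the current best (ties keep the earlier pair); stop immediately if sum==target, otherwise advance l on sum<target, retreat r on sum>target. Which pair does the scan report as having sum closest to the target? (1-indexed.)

pair (27, 28) with sum 55 (|Δ|=0)

l=1 r=6: 23+35=58 d=3 *, r--
l=1 r=5: 23+28=51 d=4, l++
l=2 r=5: 24+28=52 d=3, l++
l=3 r=5: 25+28=53 d=2 *, l++
l=4 r=5: 27+28=55 d=0 *, stop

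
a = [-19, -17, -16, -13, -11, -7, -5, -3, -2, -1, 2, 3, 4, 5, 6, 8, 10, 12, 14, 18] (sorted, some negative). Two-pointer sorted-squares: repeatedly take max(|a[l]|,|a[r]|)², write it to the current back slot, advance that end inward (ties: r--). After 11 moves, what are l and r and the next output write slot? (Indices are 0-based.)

[0,19] |-19|>|18| out[19]=361 → l++
[1,19] |-17|<=|18| out[18]=324 → r--
[1,18] |-17|>|14| out[17]=289 → l++
[2,18] |-16|>|14| out[16]=256 → l++
[3,18] |-13|<=|14| out[15]=196 → r--
[3,17] |-13|>|12| out[14]=169 → l++
[4,17] |-11|<=|12| out[13]=144 → r--
[4,16] |-11|>|10| out[12]=121 → l++
[5,16] |-7|<=|10| out[11]=100 → r--
[5,15] |-7|<=|8| out[10]=64 → r--
[5,14] |-7|>|6| out[9]=49 → l++

l=6, r=14, next write slot=8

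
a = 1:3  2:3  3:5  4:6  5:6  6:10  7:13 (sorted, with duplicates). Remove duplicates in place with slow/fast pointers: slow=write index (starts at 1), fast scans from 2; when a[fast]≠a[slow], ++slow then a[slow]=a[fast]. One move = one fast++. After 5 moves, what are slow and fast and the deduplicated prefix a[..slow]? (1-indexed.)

slow=4, fast=7, prefix=[3, 5, 6, 10]

slow=1 fast=2: a[fast]=3=a[slow] dup, fast++
slow=1 fast=3: a[fast]=5≠a[slow]=3 write a[2]=5, slow++,fast++
slow=2 fast=4: a[fast]=6≠a[slow]=5 write a[3]=6, slow++,fast++
slow=3 fast=5: a[fast]=6=a[slow] dup, fast++
slow=3 fast=6: a[fast]=10≠a[slow]=6 write a[4]=10, slow++,fast++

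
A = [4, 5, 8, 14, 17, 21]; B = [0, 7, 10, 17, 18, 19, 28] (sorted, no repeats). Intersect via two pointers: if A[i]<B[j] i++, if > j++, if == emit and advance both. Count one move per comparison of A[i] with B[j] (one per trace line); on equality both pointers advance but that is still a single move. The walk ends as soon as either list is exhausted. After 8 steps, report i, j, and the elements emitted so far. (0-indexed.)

[i=0,j=0] 4>0 → j++
[i=0,j=1] 4<7 → i++
[i=1,j=1] 5<7 → i++
[i=2,j=1] 8>7 → j++
[i=2,j=2] 8<10 → i++
[i=3,j=2] 14>10 → j++
[i=3,j=3] 14<17 → i++
[i=4,j=3] 17==17 emit → i++,j++

i=5, j=4, emitted=[17]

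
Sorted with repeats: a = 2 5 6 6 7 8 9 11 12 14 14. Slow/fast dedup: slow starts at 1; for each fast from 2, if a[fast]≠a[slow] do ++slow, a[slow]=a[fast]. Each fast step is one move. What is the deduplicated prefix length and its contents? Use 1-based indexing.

slow=1 fast=2: a[fast]=5≠a[slow]=2 write a[2]=5, slow++,fast++
slow=2 fast=3: a[fast]=6≠a[slow]=5 write a[3]=6, slow++,fast++
slow=3 fast=4: a[fast]=6=a[slow] dup, fast++
slow=3 fast=5: a[fast]=7≠a[slow]=6 write a[4]=7, slow++,fast++
slow=4 fast=6: a[fast]=8≠a[slow]=7 write a[5]=8, slow++,fast++
slow=5 fast=7: a[fast]=9≠a[slow]=8 write a[6]=9, slow++,fast++
slow=6 fast=8: a[fast]=11≠a[slow]=9 write a[7]=11, slow++,fast++
slow=7 fast=9: a[fast]=12≠a[slow]=11 write a[8]=12, slow++,fast++
slow=8 fast=10: a[fast]=14≠a[slow]=12 write a[9]=14, slow++,fast++
slow=9 fast=11: a[fast]=14=a[slow] dup, fast++

length 9; prefix = [2, 5, 6, 7, 8, 9, 11, 12, 14]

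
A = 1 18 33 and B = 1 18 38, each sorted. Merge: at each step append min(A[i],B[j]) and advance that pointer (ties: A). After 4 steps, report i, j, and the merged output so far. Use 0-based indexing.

i=2, j=2, merged so far=[1, 1, 18, 18]

i=0 j=0: A[i]=1<=B[j]=1 take 1, i++
i=1 j=0: A[i]=18>B[j]=1 take 1, j++
i=1 j=1: A[i]=18<=B[j]=18 take 18, i++
i=2 j=1: A[i]=33>B[j]=18 take 18, j++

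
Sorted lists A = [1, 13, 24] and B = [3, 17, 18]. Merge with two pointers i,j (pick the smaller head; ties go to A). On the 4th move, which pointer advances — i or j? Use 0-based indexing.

[i=0,j=0] A[i]=1<=B[j]=3 take 1 → i++
[i=1,j=0] A[i]=13>B[j]=3 take 3 → j++
[i=1,j=1] A[i]=13<=B[j]=17 take 13 → i++
[i=2,j=1] A[i]=24>B[j]=17 take 17 → j++

j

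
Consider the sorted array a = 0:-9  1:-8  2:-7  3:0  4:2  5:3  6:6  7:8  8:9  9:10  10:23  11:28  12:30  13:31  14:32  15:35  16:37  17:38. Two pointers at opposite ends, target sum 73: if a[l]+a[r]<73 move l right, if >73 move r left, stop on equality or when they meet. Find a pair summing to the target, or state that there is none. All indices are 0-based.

l=0 r=17: -9+38=29 <73, l++
l=1 r=17: -8+38=30 <73, l++
l=2 r=17: -7+38=31 <73, l++
l=3 r=17: 0+38=38 <73, l++
l=4 r=17: 2+38=40 <73, l++
l=5 r=17: 3+38=41 <73, l++
l=6 r=17: 6+38=44 <73, l++
l=7 r=17: 8+38=46 <73, l++
l=8 r=17: 9+38=47 <73, l++
l=9 r=17: 10+38=48 <73, l++
l=10 r=17: 23+38=61 <73, l++
l=11 r=17: 28+38=66 <73, l++
l=12 r=17: 30+38=68 <73, l++
l=13 r=17: 31+38=69 <73, l++
l=14 r=17: 32+38=70 <73, l++
l=15 r=17: 35+38=73, found

(35, 38)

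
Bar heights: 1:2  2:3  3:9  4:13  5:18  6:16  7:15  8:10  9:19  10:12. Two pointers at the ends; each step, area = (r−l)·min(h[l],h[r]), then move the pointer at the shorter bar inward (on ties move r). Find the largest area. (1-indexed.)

[1,10] min(2,12)*9=18 best=18 * → l++
[2,10] min(3,12)*8=24 best=24 * → l++
[3,10] min(9,12)*7=63 best=63 * → l++
[4,10] min(13,12)*6=72 best=72 * → r--
[4,9] min(13,19)*5=65 best=72 → l++
[5,9] min(18,19)*4=72 best=72 → l++
[6,9] min(16,19)*3=48 best=72 → l++
[7,9] min(15,19)*2=30 best=72 → l++
[8,9] min(10,19)*1=10 best=72 → l++

max area = 72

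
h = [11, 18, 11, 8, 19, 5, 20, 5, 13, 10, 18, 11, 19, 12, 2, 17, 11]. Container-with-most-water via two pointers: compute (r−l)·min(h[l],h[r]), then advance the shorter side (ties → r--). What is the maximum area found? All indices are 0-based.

max area = 238

[0,16] min(11,11)*16=176 best=176 * → r--
[0,15] min(11,17)*15=165 best=176 → l++
[1,15] min(18,17)*14=238 best=238 * → r--
[1,14] min(18,2)*13=26 best=238 → r--
[1,13] min(18,12)*12=144 best=238 → r--
[1,12] min(18,19)*11=198 best=238 → l++
[2,12] min(11,19)*10=110 best=238 → l++
[3,12] min(8,19)*9=72 best=238 → l++
[4,12] min(19,19)*8=152 best=238 → r--
[4,11] min(19,11)*7=77 best=238 → r--
[4,10] min(19,18)*6=108 best=238 → r--
[4,9] min(19,10)*5=50 best=238 → r--
[4,8] min(19,13)*4=52 best=238 → r--
[4,7] min(19,5)*3=15 best=238 → r--
[4,6] min(19,20)*2=38 best=238 → l++
[5,6] min(5,20)*1=5 best=238 → l++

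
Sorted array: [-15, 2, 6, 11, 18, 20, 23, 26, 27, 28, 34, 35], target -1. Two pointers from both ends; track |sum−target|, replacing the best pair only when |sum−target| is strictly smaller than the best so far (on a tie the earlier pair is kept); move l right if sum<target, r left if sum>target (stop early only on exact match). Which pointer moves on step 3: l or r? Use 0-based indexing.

r

[0,11] -15+35=20 d=21 * → r--
[0,10] -15+34=19 d=20 * → r--
[0,9] -15+28=13 d=14 * → r--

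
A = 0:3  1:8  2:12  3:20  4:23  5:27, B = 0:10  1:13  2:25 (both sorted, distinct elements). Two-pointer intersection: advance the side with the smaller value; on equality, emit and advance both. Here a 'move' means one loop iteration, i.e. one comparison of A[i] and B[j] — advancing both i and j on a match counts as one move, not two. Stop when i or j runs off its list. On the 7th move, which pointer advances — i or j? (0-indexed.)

i

[i=0,j=0] 3<10 → i++
[i=1,j=0] 8<10 → i++
[i=2,j=0] 12>10 → j++
[i=2,j=1] 12<13 → i++
[i=3,j=1] 20>13 → j++
[i=3,j=2] 20<25 → i++
[i=4,j=2] 23<25 → i++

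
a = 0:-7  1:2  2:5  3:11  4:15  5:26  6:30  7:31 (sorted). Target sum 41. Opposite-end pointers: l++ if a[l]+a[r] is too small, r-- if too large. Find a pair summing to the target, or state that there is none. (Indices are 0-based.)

l=0 r=7: -7+31=24 <41, l++
l=1 r=7: 2+31=33 <41, l++
l=2 r=7: 5+31=36 <41, l++
l=3 r=7: 11+31=42 >41, r--
l=3 r=6: 11+30=41, found

(11, 30)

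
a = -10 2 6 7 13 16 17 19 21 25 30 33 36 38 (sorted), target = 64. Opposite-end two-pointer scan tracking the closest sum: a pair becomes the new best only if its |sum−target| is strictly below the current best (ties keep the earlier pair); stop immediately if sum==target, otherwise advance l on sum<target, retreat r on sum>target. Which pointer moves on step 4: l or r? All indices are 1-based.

[1,14] -10+38=28 d=36 * → l++
[2,14] 2+38=40 d=24 * → l++
[3,14] 6+38=44 d=20 * → l++
[4,14] 7+38=45 d=19 * → l++

l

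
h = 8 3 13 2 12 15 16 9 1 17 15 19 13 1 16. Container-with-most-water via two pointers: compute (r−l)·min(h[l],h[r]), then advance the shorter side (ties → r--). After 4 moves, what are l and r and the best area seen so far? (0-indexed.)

l=0 r=14: min(8,16)*14=112 best=112 *, l++
l=1 r=14: min(3,16)*13=39 best=112, l++
l=2 r=14: min(13,16)*12=156 best=156 *, l++
l=3 r=14: min(2,16)*11=22 best=156, l++

l=4, r=14, best area=156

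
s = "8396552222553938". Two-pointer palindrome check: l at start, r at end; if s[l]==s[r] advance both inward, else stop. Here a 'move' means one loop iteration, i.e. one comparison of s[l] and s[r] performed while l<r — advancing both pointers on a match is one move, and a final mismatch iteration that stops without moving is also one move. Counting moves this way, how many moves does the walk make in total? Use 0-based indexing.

[0,15] '8'=='8' → l++,r--
[1,14] '3'=='3' → l++,r--
[2,13] '9'=='9' → l++,r--
[3,12] '6'!='3' → stop

4 moves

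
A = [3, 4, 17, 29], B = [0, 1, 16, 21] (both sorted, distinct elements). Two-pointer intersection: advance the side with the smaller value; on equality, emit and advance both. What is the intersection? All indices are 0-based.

i=0 j=0: 3>0, j++
i=0 j=1: 3>1, j++
i=0 j=2: 3<16, i++
i=1 j=2: 4<16, i++
i=2 j=2: 17>16, j++
i=2 j=3: 17<21, i++
i=3 j=3: 29>21, j++

intersection = []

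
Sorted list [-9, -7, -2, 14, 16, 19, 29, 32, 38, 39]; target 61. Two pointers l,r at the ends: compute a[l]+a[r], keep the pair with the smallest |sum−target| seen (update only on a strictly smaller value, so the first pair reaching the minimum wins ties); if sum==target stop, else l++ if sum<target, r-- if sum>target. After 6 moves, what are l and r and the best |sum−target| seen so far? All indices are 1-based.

[1,10] -9+39=30 d=31 * → l++
[2,10] -7+39=32 d=29 * → l++
[3,10] -2+39=37 d=24 * → l++
[4,10] 14+39=53 d=8 * → l++
[5,10] 16+39=55 d=6 * → l++
[6,10] 19+39=58 d=3 * → l++

l=7, r=10, best |Δ|=3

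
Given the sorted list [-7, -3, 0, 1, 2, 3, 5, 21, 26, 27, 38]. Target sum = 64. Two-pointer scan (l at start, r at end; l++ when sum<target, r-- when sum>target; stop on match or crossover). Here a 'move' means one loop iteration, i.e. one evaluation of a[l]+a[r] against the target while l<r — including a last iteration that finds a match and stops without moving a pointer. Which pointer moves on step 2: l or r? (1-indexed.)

[1,11] -7+38=31 <64 → l++
[2,11] -3+38=35 <64 → l++

l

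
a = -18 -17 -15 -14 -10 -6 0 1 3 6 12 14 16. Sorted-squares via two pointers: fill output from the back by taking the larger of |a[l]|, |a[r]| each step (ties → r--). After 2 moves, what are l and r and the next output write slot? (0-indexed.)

l=2, r=12, next write slot=10

l=0 r=12: |-18|>|16| out[12]=324, l++
l=1 r=12: |-17|>|16| out[11]=289, l++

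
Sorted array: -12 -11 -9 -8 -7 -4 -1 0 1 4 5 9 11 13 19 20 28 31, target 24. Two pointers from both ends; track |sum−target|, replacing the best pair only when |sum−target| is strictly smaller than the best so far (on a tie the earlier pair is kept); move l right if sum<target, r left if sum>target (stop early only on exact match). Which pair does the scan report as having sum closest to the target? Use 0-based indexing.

[0,17] -12+31=19 d=5 * → l++
[1,17] -11+31=20 d=4 * → l++
[2,17] -9+31=22 d=2 * → l++
[3,17] -8+31=23 d=1 * → l++
[4,17] -7+31=24 d=0 * → stop

pair (-7, 31) with sum 24 (|Δ|=0)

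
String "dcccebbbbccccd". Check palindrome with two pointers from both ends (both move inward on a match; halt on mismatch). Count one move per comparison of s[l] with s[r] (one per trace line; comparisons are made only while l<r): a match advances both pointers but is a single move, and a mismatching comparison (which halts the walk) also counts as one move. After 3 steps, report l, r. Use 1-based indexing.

l=1 r=14: 'd'=='d', l++,r--
l=2 r=13: 'c'=='c', l++,r--
l=3 r=12: 'c'=='c', l++,r--

l=4, r=11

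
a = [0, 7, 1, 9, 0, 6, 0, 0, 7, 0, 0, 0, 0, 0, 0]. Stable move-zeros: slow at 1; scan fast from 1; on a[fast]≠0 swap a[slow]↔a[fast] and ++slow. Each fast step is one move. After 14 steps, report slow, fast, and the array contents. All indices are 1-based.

slow=6, fast=15, a=[7, 1, 9, 6, 7, 0, 0, 0, 0, 0, 0, 0, 0, 0, 0]

(s=1,f=1) a[fast]=0 → fast++
(s=1,f=2) a[fast]=7≠0 swap→a[1]=7 → slow++,fast++
(s=2,f=3) a[fast]=1≠0 swap→a[2]=1 → slow++,fast++
(s=3,f=4) a[fast]=9≠0 swap→a[3]=9 → slow++,fast++
(s=4,f=5) a[fast]=0 → fast++
(s=4,f=6) a[fast]=6≠0 swap→a[4]=6 → slow++,fast++
(s=5,f=7) a[fast]=0 → fast++
(s=5,f=8) a[fast]=0 → fast++
(s=5,f=9) a[fast]=7≠0 swap→a[5]=7 → slow++,fast++
(s=6,f=10) a[fast]=0 → fast++
(s=6,f=11) a[fast]=0 → fast++
(s=6,f=12) a[fast]=0 → fast++
(s=6,f=13) a[fast]=0 → fast++
(s=6,f=14) a[fast]=0 → fast++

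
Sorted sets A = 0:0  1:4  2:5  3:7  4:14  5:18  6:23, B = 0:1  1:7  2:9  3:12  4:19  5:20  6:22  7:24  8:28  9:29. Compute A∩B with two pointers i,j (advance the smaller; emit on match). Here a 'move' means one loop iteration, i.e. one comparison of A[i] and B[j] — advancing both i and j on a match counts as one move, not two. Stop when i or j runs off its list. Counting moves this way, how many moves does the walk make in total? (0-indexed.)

i=0 j=0: 0<1, i++
i=1 j=0: 4>1, j++
i=1 j=1: 4<7, i++
i=2 j=1: 5<7, i++
i=3 j=1: 7==7 emit, i++,j++
i=4 j=2: 14>9, j++
i=4 j=3: 14>12, j++
i=4 j=4: 14<19, i++
i=5 j=4: 18<19, i++
i=6 j=4: 23>19, j++
i=6 j=5: 23>20, j++
i=6 j=6: 23>22, j++
i=6 j=7: 23<24, i++

13 moves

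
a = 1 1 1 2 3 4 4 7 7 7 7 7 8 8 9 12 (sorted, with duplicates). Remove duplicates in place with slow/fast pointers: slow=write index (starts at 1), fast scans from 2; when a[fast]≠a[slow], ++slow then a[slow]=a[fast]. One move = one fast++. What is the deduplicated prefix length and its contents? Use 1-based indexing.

length 8; prefix = [1, 2, 3, 4, 7, 8, 9, 12]

(s=1,f=2) a[fast]=1=a[slow] dup → fast++
(s=1,f=3) a[fast]=1=a[slow] dup → fast++
(s=1,f=4) a[fast]=2≠a[slow]=1 write a[2]=2 → slow++,fast++
(s=2,f=5) a[fast]=3≠a[slow]=2 write a[3]=3 → slow++,fast++
(s=3,f=6) a[fast]=4≠a[slow]=3 write a[4]=4 → slow++,fast++
(s=4,f=7) a[fast]=4=a[slow] dup → fast++
(s=4,f=8) a[fast]=7≠a[slow]=4 write a[5]=7 → slow++,fast++
(s=5,f=9) a[fast]=7=a[slow] dup → fast++
(s=5,f=10) a[fast]=7=a[slow] dup → fast++
(s=5,f=11) a[fast]=7=a[slow] dup → fast++
(s=5,f=12) a[fast]=7=a[slow] dup → fast++
(s=5,f=13) a[fast]=8≠a[slow]=7 write a[6]=8 → slow++,fast++
(s=6,f=14) a[fast]=8=a[slow] dup → fast++
(s=6,f=15) a[fast]=9≠a[slow]=8 write a[7]=9 → slow++,fast++
(s=7,f=16) a[fast]=12≠a[slow]=9 write a[8]=12 → slow++,fast++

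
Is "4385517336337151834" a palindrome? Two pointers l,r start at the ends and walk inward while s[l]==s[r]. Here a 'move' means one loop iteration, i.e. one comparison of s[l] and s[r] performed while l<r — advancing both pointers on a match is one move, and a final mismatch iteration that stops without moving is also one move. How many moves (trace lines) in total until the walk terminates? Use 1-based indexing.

[1,19] '4'=='4' → l++,r--
[2,18] '3'=='3' → l++,r--
[3,17] '8'=='8' → l++,r--
[4,16] '5'!='1' → stop

4 moves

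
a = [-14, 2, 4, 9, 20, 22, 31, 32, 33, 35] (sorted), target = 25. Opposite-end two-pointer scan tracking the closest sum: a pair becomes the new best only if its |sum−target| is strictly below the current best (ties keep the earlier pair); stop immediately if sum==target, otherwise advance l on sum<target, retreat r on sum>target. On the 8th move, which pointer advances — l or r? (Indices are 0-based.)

l

[0,9] -14+35=21 d=4 * → l++
[1,9] 2+35=37 d=12 → r--
[1,8] 2+33=35 d=10 → r--
[1,7] 2+32=34 d=9 → r--
[1,6] 2+31=33 d=8 → r--
[1,5] 2+22=24 d=1 * → l++
[2,5] 4+22=26 d=1 → r--
[2,4] 4+20=24 d=1 → l++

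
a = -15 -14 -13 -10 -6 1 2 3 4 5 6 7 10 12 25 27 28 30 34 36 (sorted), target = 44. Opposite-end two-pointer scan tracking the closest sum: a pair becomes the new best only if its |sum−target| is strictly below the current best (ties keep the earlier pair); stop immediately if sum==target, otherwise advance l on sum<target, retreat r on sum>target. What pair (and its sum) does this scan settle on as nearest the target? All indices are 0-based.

[0,19] -15+36=21 d=23 * → l++
[1,19] -14+36=22 d=22 * → l++
[2,19] -13+36=23 d=21 * → l++
[3,19] -10+36=26 d=18 * → l++
[4,19] -6+36=30 d=14 * → l++
[5,19] 1+36=37 d=7 * → l++
[6,19] 2+36=38 d=6 * → l++
[7,19] 3+36=39 d=5 * → l++
[8,19] 4+36=40 d=4 * → l++
[9,19] 5+36=41 d=3 * → l++
[10,19] 6+36=42 d=2 * → l++
[11,19] 7+36=43 d=1 * → l++
[12,19] 10+36=46 d=2 → r--
[12,18] 10+34=44 d=0 * → stop

pair (10, 34) with sum 44 (|Δ|=0)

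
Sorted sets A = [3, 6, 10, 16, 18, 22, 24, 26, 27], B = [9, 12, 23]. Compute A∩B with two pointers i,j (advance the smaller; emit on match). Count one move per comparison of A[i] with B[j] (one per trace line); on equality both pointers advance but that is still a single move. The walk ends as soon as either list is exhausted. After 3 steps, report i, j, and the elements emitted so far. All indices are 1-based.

i=3, j=2, emitted=[]

[i=1,j=1] 3<9 → i++
[i=2,j=1] 6<9 → i++
[i=3,j=1] 10>9 → j++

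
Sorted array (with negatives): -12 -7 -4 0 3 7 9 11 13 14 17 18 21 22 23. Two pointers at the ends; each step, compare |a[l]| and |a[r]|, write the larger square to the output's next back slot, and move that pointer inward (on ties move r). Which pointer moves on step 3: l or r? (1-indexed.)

l=1 r=15: |-12|<=|23| out[15]=529, r--
l=1 r=14: |-12|<=|22| out[14]=484, r--
l=1 r=13: |-12|<=|21| out[13]=441, r--

r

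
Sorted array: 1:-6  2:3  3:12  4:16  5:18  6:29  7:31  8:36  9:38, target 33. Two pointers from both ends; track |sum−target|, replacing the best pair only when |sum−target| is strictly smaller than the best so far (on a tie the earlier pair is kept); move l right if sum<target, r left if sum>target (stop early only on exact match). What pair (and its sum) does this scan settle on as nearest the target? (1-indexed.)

pair (-6, 38) with sum 32 (|Δ|=1)

[1,9] -6+38=32 d=1 * → l++
[2,9] 3+38=41 d=8 → r--
[2,8] 3+36=39 d=6 → r--
[2,7] 3+31=34 d=1 → r--
[2,6] 3+29=32 d=1 → l++
[3,6] 12+29=41 d=8 → r--
[3,5] 12+18=30 d=3 → l++
[4,5] 16+18=34 d=1 → r--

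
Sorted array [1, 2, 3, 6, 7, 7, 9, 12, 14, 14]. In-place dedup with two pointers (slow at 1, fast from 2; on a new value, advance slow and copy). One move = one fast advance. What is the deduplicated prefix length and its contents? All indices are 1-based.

slow=1 fast=2: a[fast]=2≠a[slow]=1 write a[2]=2, slow++,fast++
slow=2 fast=3: a[fast]=3≠a[slow]=2 write a[3]=3, slow++,fast++
slow=3 fast=4: a[fast]=6≠a[slow]=3 write a[4]=6, slow++,fast++
slow=4 fast=5: a[fast]=7≠a[slow]=6 write a[5]=7, slow++,fast++
slow=5 fast=6: a[fast]=7=a[slow] dup, fast++
slow=5 fast=7: a[fast]=9≠a[slow]=7 write a[6]=9, slow++,fast++
slow=6 fast=8: a[fast]=12≠a[slow]=9 write a[7]=12, slow++,fast++
slow=7 fast=9: a[fast]=14≠a[slow]=12 write a[8]=14, slow++,fast++
slow=8 fast=10: a[fast]=14=a[slow] dup, fast++

length 8; prefix = [1, 2, 3, 6, 7, 9, 12, 14]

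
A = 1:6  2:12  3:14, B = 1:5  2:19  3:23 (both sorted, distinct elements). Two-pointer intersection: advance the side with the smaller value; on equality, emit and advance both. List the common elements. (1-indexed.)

[i=1,j=1] 6>5 → j++
[i=1,j=2] 6<19 → i++
[i=2,j=2] 12<19 → i++
[i=3,j=2] 14<19 → i++

intersection = []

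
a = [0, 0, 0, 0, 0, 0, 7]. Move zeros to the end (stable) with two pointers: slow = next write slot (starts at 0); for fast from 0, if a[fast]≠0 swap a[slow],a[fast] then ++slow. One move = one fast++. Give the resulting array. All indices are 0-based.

(s=0,f=0) a[fast]=0 → fast++
(s=0,f=1) a[fast]=0 → fast++
(s=0,f=2) a[fast]=0 → fast++
(s=0,f=3) a[fast]=0 → fast++
(s=0,f=4) a[fast]=0 → fast++
(s=0,f=5) a[fast]=0 → fast++
(s=0,f=6) a[fast]=7≠0 swap→a[0]=7 → slow++,fast++

[7, 0, 0, 0, 0, 0, 0]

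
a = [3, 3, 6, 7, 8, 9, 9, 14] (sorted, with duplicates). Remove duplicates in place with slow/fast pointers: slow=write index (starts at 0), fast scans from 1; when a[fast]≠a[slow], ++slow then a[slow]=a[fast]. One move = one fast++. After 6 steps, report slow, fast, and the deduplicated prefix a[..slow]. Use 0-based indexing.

slow=4, fast=7, prefix=[3, 6, 7, 8, 9]

(s=0,f=1) a[fast]=3=a[slow] dup → fast++
(s=0,f=2) a[fast]=6≠a[slow]=3 write a[1]=6 → slow++,fast++
(s=1,f=3) a[fast]=7≠a[slow]=6 write a[2]=7 → slow++,fast++
(s=2,f=4) a[fast]=8≠a[slow]=7 write a[3]=8 → slow++,fast++
(s=3,f=5) a[fast]=9≠a[slow]=8 write a[4]=9 → slow++,fast++
(s=4,f=6) a[fast]=9=a[slow] dup → fast++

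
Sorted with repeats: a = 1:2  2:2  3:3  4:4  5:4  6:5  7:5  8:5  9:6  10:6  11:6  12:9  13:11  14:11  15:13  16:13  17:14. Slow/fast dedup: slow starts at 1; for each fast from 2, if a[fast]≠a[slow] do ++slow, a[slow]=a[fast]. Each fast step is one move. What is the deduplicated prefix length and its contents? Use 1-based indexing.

(s=1,f=2) a[fast]=2=a[slow] dup → fast++
(s=1,f=3) a[fast]=3≠a[slow]=2 write a[2]=3 → slow++,fast++
(s=2,f=4) a[fast]=4≠a[slow]=3 write a[3]=4 → slow++,fast++
(s=3,f=5) a[fast]=4=a[slow] dup → fast++
(s=3,f=6) a[fast]=5≠a[slow]=4 write a[4]=5 → slow++,fast++
(s=4,f=7) a[fast]=5=a[slow] dup → fast++
(s=4,f=8) a[fast]=5=a[slow] dup → fast++
(s=4,f=9) a[fast]=6≠a[slow]=5 write a[5]=6 → slow++,fast++
(s=5,f=10) a[fast]=6=a[slow] dup → fast++
(s=5,f=11) a[fast]=6=a[slow] dup → fast++
(s=5,f=12) a[fast]=9≠a[slow]=6 write a[6]=9 → slow++,fast++
(s=6,f=13) a[fast]=11≠a[slow]=9 write a[7]=11 → slow++,fast++
(s=7,f=14) a[fast]=11=a[slow] dup → fast++
(s=7,f=15) a[fast]=13≠a[slow]=11 write a[8]=13 → slow++,fast++
(s=8,f=16) a[fast]=13=a[slow] dup → fast++
(s=8,f=17) a[fast]=14≠a[slow]=13 write a[9]=14 → slow++,fast++

length 9; prefix = [2, 3, 4, 5, 6, 9, 11, 13, 14]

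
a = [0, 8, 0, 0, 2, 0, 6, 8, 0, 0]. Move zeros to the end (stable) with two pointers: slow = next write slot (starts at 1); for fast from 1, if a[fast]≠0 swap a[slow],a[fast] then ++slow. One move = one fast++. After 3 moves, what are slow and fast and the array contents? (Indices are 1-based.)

slow=1 fast=1: a[fast]=0, fast++
slow=1 fast=2: a[fast]=8≠0 swap→a[1]=8, slow++,fast++
slow=2 fast=3: a[fast]=0, fast++

slow=2, fast=4, a=[8, 0, 0, 0, 2, 0, 6, 8, 0, 0]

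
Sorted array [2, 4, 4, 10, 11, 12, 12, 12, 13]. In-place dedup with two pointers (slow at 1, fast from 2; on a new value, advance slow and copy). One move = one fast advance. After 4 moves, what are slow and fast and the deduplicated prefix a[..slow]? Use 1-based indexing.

slow=4, fast=6, prefix=[2, 4, 10, 11]

slow=1 fast=2: a[fast]=4≠a[slow]=2 write a[2]=4, slow++,fast++
slow=2 fast=3: a[fast]=4=a[slow] dup, fast++
slow=2 fast=4: a[fast]=10≠a[slow]=4 write a[3]=10, slow++,fast++
slow=3 fast=5: a[fast]=11≠a[slow]=10 write a[4]=11, slow++,fast++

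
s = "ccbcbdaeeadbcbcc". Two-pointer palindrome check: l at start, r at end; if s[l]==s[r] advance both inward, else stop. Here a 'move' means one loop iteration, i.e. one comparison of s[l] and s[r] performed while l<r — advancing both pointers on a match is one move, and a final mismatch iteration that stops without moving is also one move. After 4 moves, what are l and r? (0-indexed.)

l=4, r=11

[0,15] 'c'=='c' → l++,r--
[1,14] 'c'=='c' → l++,r--
[2,13] 'b'=='b' → l++,r--
[3,12] 'c'=='c' → l++,r--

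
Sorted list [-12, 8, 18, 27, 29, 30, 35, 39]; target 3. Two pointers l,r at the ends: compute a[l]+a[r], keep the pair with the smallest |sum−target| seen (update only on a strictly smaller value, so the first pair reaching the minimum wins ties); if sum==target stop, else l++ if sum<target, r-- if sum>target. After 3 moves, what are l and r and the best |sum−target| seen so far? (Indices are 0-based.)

l=0, r=4, best |Δ|=15

l=0 r=7: -12+39=27 d=24 *, r--
l=0 r=6: -12+35=23 d=20 *, r--
l=0 r=5: -12+30=18 d=15 *, r--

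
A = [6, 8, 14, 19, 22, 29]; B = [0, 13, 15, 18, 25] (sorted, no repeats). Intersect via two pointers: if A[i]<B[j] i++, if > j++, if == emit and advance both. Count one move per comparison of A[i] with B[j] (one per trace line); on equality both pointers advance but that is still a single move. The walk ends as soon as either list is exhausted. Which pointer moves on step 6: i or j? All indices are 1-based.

j

[i=1,j=1] 6>0 → j++
[i=1,j=2] 6<13 → i++
[i=2,j=2] 8<13 → i++
[i=3,j=2] 14>13 → j++
[i=3,j=3] 14<15 → i++
[i=4,j=3] 19>15 → j++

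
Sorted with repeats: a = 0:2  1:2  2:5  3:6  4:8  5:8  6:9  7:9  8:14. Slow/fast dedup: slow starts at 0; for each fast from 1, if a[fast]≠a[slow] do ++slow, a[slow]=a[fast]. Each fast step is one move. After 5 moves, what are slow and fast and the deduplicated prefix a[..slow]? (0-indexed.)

slow=3, fast=6, prefix=[2, 5, 6, 8]

slow=0 fast=1: a[fast]=2=a[slow] dup, fast++
slow=0 fast=2: a[fast]=5≠a[slow]=2 write a[1]=5, slow++,fast++
slow=1 fast=3: a[fast]=6≠a[slow]=5 write a[2]=6, slow++,fast++
slow=2 fast=4: a[fast]=8≠a[slow]=6 write a[3]=8, slow++,fast++
slow=3 fast=5: a[fast]=8=a[slow] dup, fast++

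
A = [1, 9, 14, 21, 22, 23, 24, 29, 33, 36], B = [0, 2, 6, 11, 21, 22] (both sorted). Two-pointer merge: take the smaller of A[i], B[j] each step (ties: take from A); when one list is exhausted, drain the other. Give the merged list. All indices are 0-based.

[i=0,j=0] A[i]=1>B[j]=0 take 0 → j++
[i=0,j=1] A[i]=1<=B[j]=2 take 1 → i++
[i=1,j=1] A[i]=9>B[j]=2 take 2 → j++
[i=1,j=2] A[i]=9>B[j]=6 take 6 → j++
[i=1,j=3] A[i]=9<=B[j]=11 take 9 → i++
[i=2,j=3] A[i]=14>B[j]=11 take 11 → j++
[i=2,j=4] A[i]=14<=B[j]=21 take 14 → i++
[i=3,j=4] A[i]=21<=B[j]=21 take 21 → i++
[i=4,j=4] A[i]=22>B[j]=21 take 21 → j++
[i=4,j=5] A[i]=22<=B[j]=22 take 22 → i++
[i=5,j=5] A[i]=23>B[j]=22 take 22 → j++
[i=5,j=6] B done, take A[i]=23 → i++
[i=6,j=6] B done, take A[i]=24 → i++
[i=7,j=6] B done, take A[i]=29 → i++
[i=8,j=6] B done, take A[i]=33 → i++
[i=9,j=6] B done, take A[i]=36 → i++

[0, 1, 2, 6, 9, 11, 14, 21, 21, 22, 22, 23, 24, 29, 33, 36]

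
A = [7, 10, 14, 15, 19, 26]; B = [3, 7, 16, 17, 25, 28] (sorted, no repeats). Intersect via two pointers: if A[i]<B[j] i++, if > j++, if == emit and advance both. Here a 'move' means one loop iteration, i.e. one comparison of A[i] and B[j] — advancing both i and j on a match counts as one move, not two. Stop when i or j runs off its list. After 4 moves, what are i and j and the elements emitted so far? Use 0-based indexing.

i=0 j=0: 7>3, j++
i=0 j=1: 7==7 emit, i++,j++
i=1 j=2: 10<16, i++
i=2 j=2: 14<16, i++

i=3, j=2, emitted=[7]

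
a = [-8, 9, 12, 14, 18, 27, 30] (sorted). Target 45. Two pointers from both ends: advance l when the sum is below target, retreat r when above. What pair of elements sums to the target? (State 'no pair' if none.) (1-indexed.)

l=1 r=7: -8+30=22 <45, l++
l=2 r=7: 9+30=39 <45, l++
l=3 r=7: 12+30=42 <45, l++
l=4 r=7: 14+30=44 <45, l++
l=5 r=7: 18+30=48 >45, r--
l=5 r=6: 18+27=45, found

(18, 27)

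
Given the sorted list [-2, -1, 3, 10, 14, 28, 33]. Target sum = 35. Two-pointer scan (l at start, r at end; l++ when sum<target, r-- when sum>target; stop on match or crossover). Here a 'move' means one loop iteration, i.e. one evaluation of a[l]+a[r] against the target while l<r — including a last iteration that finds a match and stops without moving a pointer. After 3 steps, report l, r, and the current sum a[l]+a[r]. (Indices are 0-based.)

l=2, r=5, sum=31

[0,6] -2+33=31 <35 → l++
[1,6] -1+33=32 <35 → l++
[2,6] 3+33=36 >35 → r--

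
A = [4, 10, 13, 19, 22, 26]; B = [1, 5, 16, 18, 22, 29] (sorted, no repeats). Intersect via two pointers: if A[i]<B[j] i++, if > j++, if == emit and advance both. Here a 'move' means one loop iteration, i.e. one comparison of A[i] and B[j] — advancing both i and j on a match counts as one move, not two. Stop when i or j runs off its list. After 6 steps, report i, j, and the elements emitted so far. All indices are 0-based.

[i=0,j=0] 4>1 → j++
[i=0,j=1] 4<5 → i++
[i=1,j=1] 10>5 → j++
[i=1,j=2] 10<16 → i++
[i=2,j=2] 13<16 → i++
[i=3,j=2] 19>16 → j++

i=3, j=3, emitted=[]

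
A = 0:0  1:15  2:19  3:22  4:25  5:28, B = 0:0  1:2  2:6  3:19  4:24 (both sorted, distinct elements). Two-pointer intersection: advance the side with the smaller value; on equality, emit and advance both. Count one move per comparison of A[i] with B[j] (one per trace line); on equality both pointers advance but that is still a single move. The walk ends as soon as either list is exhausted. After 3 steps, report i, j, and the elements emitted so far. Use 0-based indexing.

[i=0,j=0] 0==0 emit → i++,j++
[i=1,j=1] 15>2 → j++
[i=1,j=2] 15>6 → j++

i=1, j=3, emitted=[0]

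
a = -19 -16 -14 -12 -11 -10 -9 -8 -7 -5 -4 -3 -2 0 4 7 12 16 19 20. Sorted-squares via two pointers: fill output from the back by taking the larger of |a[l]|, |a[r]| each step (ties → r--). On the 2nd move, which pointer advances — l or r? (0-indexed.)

[0,19] |-19|<=|20| out[19]=400 → r--
[0,18] |-19|<=|19| out[18]=361 → r--

r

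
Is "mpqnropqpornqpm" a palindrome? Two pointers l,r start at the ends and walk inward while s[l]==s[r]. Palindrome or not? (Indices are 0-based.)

palindrome

l=0 r=14: 'm'=='m', l++,r--
l=1 r=13: 'p'=='p', l++,r--
l=2 r=12: 'q'=='q', l++,r--
l=3 r=11: 'n'=='n', l++,r--
l=4 r=10: 'r'=='r', l++,r--
l=5 r=9: 'o'=='o', l++,r--
l=6 r=8: 'p'=='p', l++,r--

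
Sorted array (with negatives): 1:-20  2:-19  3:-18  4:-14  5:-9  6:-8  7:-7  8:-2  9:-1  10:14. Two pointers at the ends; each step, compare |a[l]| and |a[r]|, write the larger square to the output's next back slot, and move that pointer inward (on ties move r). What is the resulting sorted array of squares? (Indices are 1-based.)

[1,10] |-20|>|14| out[10]=400 → l++
[2,10] |-19|>|14| out[9]=361 → l++
[3,10] |-18|>|14| out[8]=324 → l++
[4,10] |-14|<=|14| out[7]=196 → r--
[4,9] |-14|>|-1| out[6]=196 → l++
[5,9] |-9|>|-1| out[5]=81 → l++
[6,9] |-8|>|-1| out[4]=64 → l++
[7,9] |-7|>|-1| out[3]=49 → l++
[8,9] |-2|>|-1| out[2]=4 → l++
[9,9] |-1|<=|-1| out[1]=1 → r--

[1, 4, 49, 64, 81, 196, 196, 324, 361, 400]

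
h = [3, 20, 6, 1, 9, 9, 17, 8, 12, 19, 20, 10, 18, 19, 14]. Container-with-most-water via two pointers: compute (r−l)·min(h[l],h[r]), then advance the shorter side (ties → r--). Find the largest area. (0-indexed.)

l=0 r=14: min(3,14)*14=42 best=42 *, l++
l=1 r=14: min(20,14)*13=182 best=182 *, r--
l=1 r=13: min(20,19)*12=228 best=228 *, r--
l=1 r=12: min(20,18)*11=198 best=228, r--
l=1 r=11: min(20,10)*10=100 best=228, r--
l=1 r=10: min(20,20)*9=180 best=228, r--
l=1 r=9: min(20,19)*8=152 best=228, r--
l=1 r=8: min(20,12)*7=84 best=228, r--
l=1 r=7: min(20,8)*6=48 best=228, r--
l=1 r=6: min(20,17)*5=85 best=228, r--
l=1 r=5: min(20,9)*4=36 best=228, r--
l=1 r=4: min(20,9)*3=27 best=228, r--
l=1 r=3: min(20,1)*2=2 best=228, r--
l=1 r=2: min(20,6)*1=6 best=228, r--

max area = 228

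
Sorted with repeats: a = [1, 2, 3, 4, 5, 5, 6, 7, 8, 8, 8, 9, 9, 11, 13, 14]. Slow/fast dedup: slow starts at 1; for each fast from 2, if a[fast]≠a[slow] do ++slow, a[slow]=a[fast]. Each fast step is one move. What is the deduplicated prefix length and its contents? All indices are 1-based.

length 12; prefix = [1, 2, 3, 4, 5, 6, 7, 8, 9, 11, 13, 14]

slow=1 fast=2: a[fast]=2≠a[slow]=1 write a[2]=2, slow++,fast++
slow=2 fast=3: a[fast]=3≠a[slow]=2 write a[3]=3, slow++,fast++
slow=3 fast=4: a[fast]=4≠a[slow]=3 write a[4]=4, slow++,fast++
slow=4 fast=5: a[fast]=5≠a[slow]=4 write a[5]=5, slow++,fast++
slow=5 fast=6: a[fast]=5=a[slow] dup, fast++
slow=5 fast=7: a[fast]=6≠a[slow]=5 write a[6]=6, slow++,fast++
slow=6 fast=8: a[fast]=7≠a[slow]=6 write a[7]=7, slow++,fast++
slow=7 fast=9: a[fast]=8≠a[slow]=7 write a[8]=8, slow++,fast++
slow=8 fast=10: a[fast]=8=a[slow] dup, fast++
slow=8 fast=11: a[fast]=8=a[slow] dup, fast++
slow=8 fast=12: a[fast]=9≠a[slow]=8 write a[9]=9, slow++,fast++
slow=9 fast=13: a[fast]=9=a[slow] dup, fast++
slow=9 fast=14: a[fast]=11≠a[slow]=9 write a[10]=11, slow++,fast++
slow=10 fast=15: a[fast]=13≠a[slow]=11 write a[11]=13, slow++,fast++
slow=11 fast=16: a[fast]=14≠a[slow]=13 write a[12]=14, slow++,fast++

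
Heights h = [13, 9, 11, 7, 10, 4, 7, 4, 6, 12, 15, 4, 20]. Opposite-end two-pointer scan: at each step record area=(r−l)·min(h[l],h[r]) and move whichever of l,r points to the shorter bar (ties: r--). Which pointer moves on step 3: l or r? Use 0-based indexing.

l

l=0 r=12: min(13,20)*12=156 best=156 *, l++
l=1 r=12: min(9,20)*11=99 best=156, l++
l=2 r=12: min(11,20)*10=110 best=156, l++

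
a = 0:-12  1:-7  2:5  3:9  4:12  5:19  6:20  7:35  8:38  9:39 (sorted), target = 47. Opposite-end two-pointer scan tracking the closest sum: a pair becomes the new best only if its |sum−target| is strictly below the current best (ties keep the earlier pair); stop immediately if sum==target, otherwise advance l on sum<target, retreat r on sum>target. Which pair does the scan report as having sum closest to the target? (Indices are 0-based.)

[0,9] -12+39=27 d=20 * → l++
[1,9] -7+39=32 d=15 * → l++
[2,9] 5+39=44 d=3 * → l++
[3,9] 9+39=48 d=1 * → r--
[3,8] 9+38=47 d=0 * → stop

pair (9, 38) with sum 47 (|Δ|=0)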